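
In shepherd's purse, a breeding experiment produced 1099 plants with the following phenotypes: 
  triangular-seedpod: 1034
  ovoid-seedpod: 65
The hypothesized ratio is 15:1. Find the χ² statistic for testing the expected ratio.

Total ratio parts = 16. Expected numbers out of 1099:
  triangular-seedpod: 1099 × 15/16 = 1030.3125
  ovoid-seedpod: 1099 × 1/16 = 68.6875
χ² = Σ (O − E)² / E
  triangular-seedpod: (1034 − 1030.3125)² / 1030.3125 = 0.0132
  ovoid-seedpod: (65 − 68.6875)² / 68.6875 = 0.1980
χ² = 0.0132 + 0.1980 = 0.2112 ≈ 0.211

0.211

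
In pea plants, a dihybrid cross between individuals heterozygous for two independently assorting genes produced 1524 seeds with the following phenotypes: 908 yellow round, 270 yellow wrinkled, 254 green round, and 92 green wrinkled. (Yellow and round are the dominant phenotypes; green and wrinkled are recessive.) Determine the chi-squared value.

A dihybrid F₂ with independent assortment and complete dominance at both loci gives a 9:3:3:1 phenotypic ratio.
Under the 9:3:3:1 hypothesis (Σ ratio = 16, N = 1524):
  yellow round: 1524 × 9/16 = 857.25
  yellow wrinkled: 1524 × 3/16 = 285.75
  green round: 1524 × 3/16 = 285.75
  green wrinkled: 1524 × 1/16 = 95.25
χ² = Σ (O − E)² / E
  yellow round: (908 − 857.25)² / 857.25 = 3.0044
  yellow wrinkled: (270 − 285.75)² / 285.75 = 0.8681
  green round: (254 − 285.75)² / 285.75 = 3.5278
  green wrinkled: (92 − 95.25)² / 95.25 = 0.1109
χ² = 3.0044 + 0.8681 + 3.5278 + 0.1109 = 7.5112 ≈ 7.511

7.511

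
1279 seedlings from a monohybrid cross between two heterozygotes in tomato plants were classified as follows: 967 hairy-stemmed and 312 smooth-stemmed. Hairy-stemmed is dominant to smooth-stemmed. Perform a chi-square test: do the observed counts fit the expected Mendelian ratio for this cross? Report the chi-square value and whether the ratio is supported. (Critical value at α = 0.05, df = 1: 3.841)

0.250; consistent

For a monohybrid cross between heterozygotes with complete dominance, the expected phenotypic ratio is 3:1.
Total ratio parts = 4. Expected numbers out of 1279:
  hairy-stemmed: 1279 × 3/4 = 959.25
  smooth-stemmed: 1279 × 1/4 = 319.75
χ² = Σ (O − E)² / E
  hairy-stemmed: (967 − 959.25)² / 959.25 = 0.0626
  smooth-stemmed: (312 − 319.75)² / 319.75 = 0.1878
χ² = 0.0626 + 0.1878 = 0.2504 ≈ 0.250
Degrees of freedom = 2 − 1 = 1; critical value at α = 0.05 is 3.841.
Since 0.250 < 3.841, we fail to reject the null hypothesis — the data are consistent with the 3:1 ratio.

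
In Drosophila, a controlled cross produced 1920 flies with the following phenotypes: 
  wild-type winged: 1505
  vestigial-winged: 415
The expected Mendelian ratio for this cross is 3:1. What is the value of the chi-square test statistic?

11.736

Total ratio parts = 4. Expected numbers out of 1920:
  wild-type winged: 1920 × 3/4 = 1440
  vestigial-winged: 1920 × 1/4 = 480
χ² = Σ (O − E)² / E
  wild-type winged: (1505 − 1440)² / 1440 = 2.9340
  vestigial-winged: (415 − 480)² / 480 = 8.8021
χ² = 2.9340 + 8.8021 = 11.7361 ≈ 11.736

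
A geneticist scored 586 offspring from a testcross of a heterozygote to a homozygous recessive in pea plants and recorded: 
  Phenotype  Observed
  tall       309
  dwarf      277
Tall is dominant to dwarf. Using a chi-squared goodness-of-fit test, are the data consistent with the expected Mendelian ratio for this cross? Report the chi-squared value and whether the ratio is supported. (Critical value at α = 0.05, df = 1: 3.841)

1.747; consistent

A testcross of a heterozygote (Aa × aa) gives a 1:1 phenotypic ratio.
Expected counts for N = 586 under a 1:1 ratio (total parts = 2):
  tall: 586 × 1/2 = 293
  dwarf: 586 × 1/2 = 293
χ² = Σ (O − E)² / E
  tall: (309 − 293)² / 293 = 0.8737
  dwarf: (277 − 293)² / 293 = 0.8737
χ² = 0.8737 + 0.8737 = 1.7474 ≈ 1.747
Degrees of freedom = 2 − 1 = 1; critical value at α = 0.05 is 3.841.
Since 1.747 < 3.841, we fail to reject the null hypothesis — the data are consistent with the 1:1 ratio.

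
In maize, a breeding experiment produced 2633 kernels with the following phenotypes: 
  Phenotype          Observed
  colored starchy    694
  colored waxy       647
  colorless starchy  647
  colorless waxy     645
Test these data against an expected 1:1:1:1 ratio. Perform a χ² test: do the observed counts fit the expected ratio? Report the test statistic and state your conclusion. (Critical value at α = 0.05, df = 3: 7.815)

2.593; consistent

Expected counts for N = 2633 under a 1:1:1:1 ratio (total parts = 4):
  colored starchy: 2633 × 1/4 = 658.25
  colored waxy: 2633 × 1/4 = 658.25
  colorless starchy: 2633 × 1/4 = 658.25
  colorless waxy: 2633 × 1/4 = 658.25
χ² = Σ (O − E)² / E
  colored starchy: (694 − 658.25)² / 658.25 = 1.9416
  colored waxy: (647 − 658.25)² / 658.25 = 0.1923
  colorless starchy: (647 − 658.25)² / 658.25 = 0.1923
  colorless waxy: (645 − 658.25)² / 658.25 = 0.2667
χ² = 1.9416 + 0.1923 + 0.1923 + 0.2667 = 2.5929 ≈ 2.593
Degrees of freedom = 4 − 1 = 3; critical value at α = 0.05 is 7.815.
Since 2.593 < 7.815, we fail to reject the null hypothesis — the data are consistent with the 1:1:1:1 ratio.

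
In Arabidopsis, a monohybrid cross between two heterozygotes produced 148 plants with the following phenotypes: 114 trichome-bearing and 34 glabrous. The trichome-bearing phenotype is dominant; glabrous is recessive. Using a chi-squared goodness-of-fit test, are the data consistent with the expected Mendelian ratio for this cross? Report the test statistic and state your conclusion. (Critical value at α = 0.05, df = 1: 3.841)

For a monohybrid cross between heterozygotes with complete dominance, the expected phenotypic ratio is 3:1.
The 3:1 ratio has 4 parts, so with N = 148 the expected counts are:
  trichome-bearing: 148 × 3/4 = 111
  glabrous: 148 × 1/4 = 37
χ² = Σ (O − E)² / E
  trichome-bearing: (114 − 111)² / 111 = 0.0811
  glabrous: (34 − 37)² / 37 = 0.2432
χ² = 0.0811 + 0.2432 = 0.3243 ≈ 0.324
Degrees of freedom = 2 − 1 = 1; critical value at α = 0.05 is 3.841.
Since 0.324 < 3.841, we fail to reject the null hypothesis — the data are consistent with the 3:1 ratio.

0.324; consistent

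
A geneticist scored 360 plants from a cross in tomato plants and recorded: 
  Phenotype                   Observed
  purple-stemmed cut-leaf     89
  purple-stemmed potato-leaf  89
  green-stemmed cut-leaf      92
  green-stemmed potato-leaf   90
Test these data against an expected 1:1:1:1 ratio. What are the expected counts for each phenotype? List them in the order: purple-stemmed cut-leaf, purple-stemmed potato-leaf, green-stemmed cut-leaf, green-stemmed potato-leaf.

90, 90, 90, 90

Under the 1:1:1:1 hypothesis (Σ ratio = 4, N = 360):
  purple-stemmed cut-leaf: 360 × 1/4 = 90
  purple-stemmed potato-leaf: 360 × 1/4 = 90
  green-stemmed cut-leaf: 360 × 1/4 = 90
  green-stemmed potato-leaf: 360 × 1/4 = 90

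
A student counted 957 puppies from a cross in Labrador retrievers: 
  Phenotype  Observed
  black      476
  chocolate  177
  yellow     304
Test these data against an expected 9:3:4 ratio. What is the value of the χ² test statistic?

24.770

Total ratio parts = 16. Expected numbers out of 957:
  black: 957 × 9/16 = 538.3125
  chocolate: 957 × 3/16 = 179.4375
  yellow: 957 × 4/16 = 239.25
χ² = Σ (O − E)² / E
  black: (476 − 538.3125)² / 538.3125 = 7.2130
  chocolate: (177 − 179.4375)² / 179.4375 = 0.0331
  yellow: (304 − 239.25)² / 239.25 = 17.5238
χ² = 7.2130 + 0.0331 + 17.5238 = 24.7699 ≈ 24.770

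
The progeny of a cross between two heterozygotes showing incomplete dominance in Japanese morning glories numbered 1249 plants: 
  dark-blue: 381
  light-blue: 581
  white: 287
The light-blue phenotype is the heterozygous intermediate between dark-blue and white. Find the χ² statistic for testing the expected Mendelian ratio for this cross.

With incomplete dominance, a heterozygote × heterozygote cross gives a 1:2:1 phenotypic ratio.
The 1:2:1 ratio has 4 parts, so with N = 1249 the expected counts are:
  dark-blue: 1249 × 1/4 = 312.25
  light-blue: 1249 × 2/4 = 624.5
  white: 1249 × 1/4 = 312.25
χ² = Σ (O − E)² / E
  dark-blue: (381 − 312.25)² / 312.25 = 15.1371
  light-blue: (581 − 624.5)² / 624.5 = 3.0300
  white: (287 − 312.25)² / 312.25 = 2.0418
χ² = 15.1371 + 3.0300 + 2.0418 = 20.2089 ≈ 20.209

20.209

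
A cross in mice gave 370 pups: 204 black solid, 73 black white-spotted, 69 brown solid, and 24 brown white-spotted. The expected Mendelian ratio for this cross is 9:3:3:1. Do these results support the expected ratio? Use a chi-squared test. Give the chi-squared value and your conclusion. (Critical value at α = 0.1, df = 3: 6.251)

Expected counts for N = 370 under a 9:3:3:1 ratio (total parts = 16):
  black solid: 370 × 9/16 = 208.125
  black white-spotted: 370 × 3/16 = 69.375
  brown solid: 370 × 3/16 = 69.375
  brown white-spotted: 370 × 1/16 = 23.125
χ² = Σ (O − E)² / E
  black solid: (204 − 208.125)² / 208.125 = 0.0818
  black white-spotted: (73 − 69.375)² / 69.375 = 0.1894
  brown solid: (69 − 69.375)² / 69.375 = 0.0020
  brown white-spotted: (24 − 23.125)² / 23.125 = 0.0331
χ² = 0.0818 + 0.1894 + 0.0020 + 0.0331 = 0.3063 ≈ 0.306
Degrees of freedom = 4 − 1 = 3; critical value at α = 0.1 is 6.251.
Since 0.306 < 6.251, we fail to reject the null hypothesis — the data are consistent with the 9:3:3:1 ratio.

0.306; consistent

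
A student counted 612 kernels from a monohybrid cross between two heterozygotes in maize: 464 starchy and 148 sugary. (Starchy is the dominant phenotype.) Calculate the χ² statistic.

For a monohybrid cross between heterozygotes with complete dominance, the expected phenotypic ratio is 3:1.
The 3:1 ratio has 4 parts, so with N = 612 the expected counts are:
  starchy: 612 × 3/4 = 459
  sugary: 612 × 1/4 = 153
χ² = Σ (O − E)² / E
  starchy: (464 − 459)² / 459 = 0.0545
  sugary: (148 − 153)² / 153 = 0.1634
χ² = 0.0545 + 0.1634 = 0.2179 ≈ 0.218

0.218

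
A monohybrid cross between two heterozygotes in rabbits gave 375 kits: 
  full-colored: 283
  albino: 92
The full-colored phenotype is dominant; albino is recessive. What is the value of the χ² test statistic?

0.044

For a monohybrid cross between heterozygotes with complete dominance, the expected phenotypic ratio is 3:1.
Under the 3:1 hypothesis (Σ ratio = 4, N = 375):
  full-colored: 375 × 3/4 = 281.25
  albino: 375 × 1/4 = 93.75
χ² = Σ (O − E)² / E
  full-colored: (283 − 281.25)² / 281.25 = 0.0109
  albino: (92 − 93.75)² / 93.75 = 0.0327
χ² = 0.0109 + 0.0327 = 0.0436 ≈ 0.044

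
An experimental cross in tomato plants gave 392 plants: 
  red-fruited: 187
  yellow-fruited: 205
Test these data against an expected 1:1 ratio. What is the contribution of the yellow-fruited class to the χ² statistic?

Expected counts for N = 392 under a 1:1 ratio (total parts = 2):
  red-fruited: 392 × 1/2 = 196
  yellow-fruited: 392 × 1/2 = 196
Contribution of yellow-fruited: (205 − 196)² / 196 = 0.4133

0.413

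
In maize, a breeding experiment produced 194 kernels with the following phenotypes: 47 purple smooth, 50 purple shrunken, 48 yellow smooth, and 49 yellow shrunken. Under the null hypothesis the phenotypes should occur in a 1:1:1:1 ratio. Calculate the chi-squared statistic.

0.103

Total ratio parts = 4. Expected numbers out of 194:
  purple smooth: 194 × 1/4 = 48.5
  purple shrunken: 194 × 1/4 = 48.5
  yellow smooth: 194 × 1/4 = 48.5
  yellow shrunken: 194 × 1/4 = 48.5
χ² = Σ (O − E)² / E
  purple smooth: (47 − 48.5)² / 48.5 = 0.0464
  purple shrunken: (50 − 48.5)² / 48.5 = 0.0464
  yellow smooth: (48 − 48.5)² / 48.5 = 0.0052
  yellow shrunken: (49 − 48.5)² / 48.5 = 0.0052
χ² = 0.0464 + 0.0464 + 0.0052 + 0.0052 = 0.1032 ≈ 0.103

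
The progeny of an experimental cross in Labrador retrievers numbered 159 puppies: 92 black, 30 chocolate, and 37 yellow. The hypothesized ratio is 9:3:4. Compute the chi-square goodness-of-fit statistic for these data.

0.265

Total ratio parts = 16. Expected numbers out of 159:
  black: 159 × 9/16 = 89.4375
  chocolate: 159 × 3/16 = 29.8125
  yellow: 159 × 4/16 = 39.75
χ² = Σ (O − E)² / E
  black: (92 − 89.4375)² / 89.4375 = 0.0734
  chocolate: (30 − 29.8125)² / 29.8125 = 0.0012
  yellow: (37 − 39.75)² / 39.75 = 0.1903
χ² = 0.0734 + 0.0012 + 0.1903 = 0.2649 ≈ 0.265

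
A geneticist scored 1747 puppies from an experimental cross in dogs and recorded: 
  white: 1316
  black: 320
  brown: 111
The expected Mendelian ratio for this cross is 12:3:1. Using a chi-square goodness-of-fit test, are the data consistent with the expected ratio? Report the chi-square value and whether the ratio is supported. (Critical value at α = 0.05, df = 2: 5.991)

0.230; consistent

The 12:3:1 ratio has 16 parts, so with N = 1747 the expected counts are:
  white: 1747 × 12/16 = 1310.25
  black: 1747 × 3/16 = 327.5625
  brown: 1747 × 1/16 = 109.1875
χ² = Σ (O − E)² / E
  white: (1316 − 1310.25)² / 1310.25 = 0.0252
  black: (320 − 327.5625)² / 327.5625 = 0.1746
  brown: (111 − 109.1875)² / 109.1875 = 0.0301
χ² = 0.0252 + 0.1746 + 0.0301 = 0.2299 ≈ 0.230
Degrees of freedom = 3 − 1 = 2; critical value at α = 0.05 is 5.991.
Since 0.230 < 5.991, we fail to reject the null hypothesis — the data are consistent with the 12:3:1 ratio.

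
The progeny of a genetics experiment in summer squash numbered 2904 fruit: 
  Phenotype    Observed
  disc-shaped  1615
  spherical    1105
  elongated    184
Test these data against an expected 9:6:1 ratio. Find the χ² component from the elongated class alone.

0.034

The 9:6:1 ratio has 16 parts, so with N = 2904 the expected counts are:
  disc-shaped: 2904 × 9/16 = 1633.5
  spherical: 2904 × 6/16 = 1089
  elongated: 2904 × 1/16 = 181.5
Contribution of elongated: (184 − 181.5)² / 181.5 = 0.0344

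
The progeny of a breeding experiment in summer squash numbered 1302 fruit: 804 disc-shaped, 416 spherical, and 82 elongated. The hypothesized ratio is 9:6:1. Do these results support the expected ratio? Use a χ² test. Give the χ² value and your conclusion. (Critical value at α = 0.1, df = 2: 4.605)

17.701; not consistent

The 9:6:1 ratio has 16 parts, so with N = 1302 the expected counts are:
  disc-shaped: 1302 × 9/16 = 732.375
  spherical: 1302 × 6/16 = 488.25
  elongated: 1302 × 1/16 = 81.375
χ² = Σ (O − E)² / E
  disc-shaped: (804 − 732.375)² / 732.375 = 7.0048
  spherical: (416 − 488.25)² / 488.25 = 10.6914
  elongated: (82 − 81.375)² / 81.375 = 0.0048
χ² = 7.0048 + 10.6914 + 0.0048 = 17.701
Degrees of freedom = 3 − 1 = 2; critical value at α = 0.1 is 4.605.
Since 17.701 > 4.605, we reject the null hypothesis — the data do not fit the 9:6:1 ratio.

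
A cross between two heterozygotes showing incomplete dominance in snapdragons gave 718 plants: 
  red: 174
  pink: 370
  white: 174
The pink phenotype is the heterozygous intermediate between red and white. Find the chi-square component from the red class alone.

0.169

With incomplete dominance, a heterozygote × heterozygote cross gives a 1:2:1 phenotypic ratio.
Total ratio parts = 4. Expected numbers out of 718:
  red: 718 × 1/4 = 179.5
  pink: 718 × 2/4 = 359
  white: 718 × 1/4 = 179.5
Contribution of red: (174 − 179.5)² / 179.5 = 0.1685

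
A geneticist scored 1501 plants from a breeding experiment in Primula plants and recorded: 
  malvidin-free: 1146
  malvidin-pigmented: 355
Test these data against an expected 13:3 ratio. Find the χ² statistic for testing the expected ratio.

Total ratio parts = 16. Expected numbers out of 1501:
  malvidin-free: 1501 × 13/16 = 1219.5625
  malvidin-pigmented: 1501 × 3/16 = 281.4375
χ² = Σ (O − E)² / E
  malvidin-free: (1146 − 1219.5625)² / 1219.5625 = 4.4372
  malvidin-pigmented: (355 − 281.4375)² / 281.4375 = 19.2279
χ² = 4.4372 + 19.2279 = 23.6651 ≈ 23.665

23.665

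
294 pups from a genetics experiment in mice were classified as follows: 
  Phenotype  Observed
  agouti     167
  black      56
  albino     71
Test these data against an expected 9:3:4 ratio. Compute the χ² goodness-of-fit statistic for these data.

Expected counts for N = 294 under a 9:3:4 ratio (total parts = 16):
  agouti: 294 × 9/16 = 165.375
  black: 294 × 3/16 = 55.125
  albino: 294 × 4/16 = 73.5
χ² = Σ (O − E)² / E
  agouti: (167 − 165.375)² / 165.375 = 0.0160
  black: (56 − 55.125)² / 55.125 = 0.0139
  albino: (71 − 73.5)² / 73.5 = 0.0850
χ² = 0.0160 + 0.0139 + 0.0850 = 0.1149 ≈ 0.115

0.115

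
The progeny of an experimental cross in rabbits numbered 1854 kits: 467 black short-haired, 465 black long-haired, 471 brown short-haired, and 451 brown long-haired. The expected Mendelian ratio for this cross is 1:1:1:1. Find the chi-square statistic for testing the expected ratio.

0.490

Total ratio parts = 4. Expected numbers out of 1854:
  black short-haired: 1854 × 1/4 = 463.5
  black long-haired: 1854 × 1/4 = 463.5
  brown short-haired: 1854 × 1/4 = 463.5
  brown long-haired: 1854 × 1/4 = 463.5
χ² = Σ (O − E)² / E
  black short-haired: (467 − 463.5)² / 463.5 = 0.0264
  black long-haired: (465 − 463.5)² / 463.5 = 0.0049
  brown short-haired: (471 − 463.5)² / 463.5 = 0.1214
  brown long-haired: (451 − 463.5)² / 463.5 = 0.3371
χ² = 0.0264 + 0.0049 + 0.1214 + 0.3371 = 0.4898 ≈ 0.490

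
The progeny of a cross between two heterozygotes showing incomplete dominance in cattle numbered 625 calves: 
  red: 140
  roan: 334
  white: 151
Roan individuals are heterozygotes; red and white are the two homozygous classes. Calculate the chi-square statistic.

With incomplete dominance, a heterozygote × heterozygote cross gives a 1:2:1 phenotypic ratio.
Under the 1:2:1 hypothesis (Σ ratio = 4, N = 625):
  red: 625 × 1/4 = 156.25
  roan: 625 × 2/4 = 312.5
  white: 625 × 1/4 = 156.25
χ² = Σ (O − E)² / E
  red: (140 − 156.25)² / 156.25 = 1.6900
  roan: (334 − 312.5)² / 312.5 = 1.4792
  white: (151 − 156.25)² / 156.25 = 0.1764
χ² = 1.6900 + 1.4792 + 0.1764 = 3.3456 ≈ 3.346

3.346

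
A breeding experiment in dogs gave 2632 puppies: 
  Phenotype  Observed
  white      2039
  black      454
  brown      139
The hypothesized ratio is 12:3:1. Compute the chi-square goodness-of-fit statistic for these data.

9.255

Expected counts for N = 2632 under a 12:3:1 ratio (total parts = 16):
  white: 2632 × 12/16 = 1974
  black: 2632 × 3/16 = 493.5
  brown: 2632 × 1/16 = 164.5
χ² = Σ (O − E)² / E
  white: (2039 − 1974)² / 1974 = 2.1403
  black: (454 − 493.5)² / 493.5 = 3.1616
  brown: (139 − 164.5)² / 164.5 = 3.9529
χ² = 2.1403 + 3.1616 + 3.9529 = 9.2548 ≈ 9.255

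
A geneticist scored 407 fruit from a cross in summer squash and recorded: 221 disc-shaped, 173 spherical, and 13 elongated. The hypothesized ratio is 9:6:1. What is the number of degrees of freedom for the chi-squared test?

A goodness-of-fit test with 3 phenotype classes has df = 3 − 1 = 2.

2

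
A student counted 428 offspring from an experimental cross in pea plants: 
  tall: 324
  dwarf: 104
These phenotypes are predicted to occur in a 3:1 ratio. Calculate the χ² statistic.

0.112

Expected counts for N = 428 under a 3:1 ratio (total parts = 4):
  tall: 428 × 3/4 = 321
  dwarf: 428 × 1/4 = 107
χ² = Σ (O − E)² / E
  tall: (324 − 321)² / 321 = 0.0280
  dwarf: (104 − 107)² / 107 = 0.0841
χ² = 0.0280 + 0.0841 = 0.1121 ≈ 0.112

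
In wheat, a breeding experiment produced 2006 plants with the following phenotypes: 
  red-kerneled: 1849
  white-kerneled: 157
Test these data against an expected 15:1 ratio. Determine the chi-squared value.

Expected counts for N = 2006 under a 15:1 ratio (total parts = 16):
  red-kerneled: 2006 × 15/16 = 1880.625
  white-kerneled: 2006 × 1/16 = 125.375
χ² = Σ (O − E)² / E
  red-kerneled: (1849 − 1880.625)² / 1880.625 = 0.5318
  white-kerneled: (157 − 125.375)² / 125.375 = 7.9772
χ² = 0.5318 + 7.9772 = 8.509

8.509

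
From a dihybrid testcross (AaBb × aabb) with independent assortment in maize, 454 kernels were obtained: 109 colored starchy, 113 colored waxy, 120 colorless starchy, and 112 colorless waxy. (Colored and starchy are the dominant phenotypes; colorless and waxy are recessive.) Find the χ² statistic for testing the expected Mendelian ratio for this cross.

0.573

A dihybrid testcross with independent assortment gives a 1:1:1:1 ratio.
The 1:1:1:1 ratio has 4 parts, so with N = 454 the expected counts are:
  colored starchy: 454 × 1/4 = 113.5
  colored waxy: 454 × 1/4 = 113.5
  colorless starchy: 454 × 1/4 = 113.5
  colorless waxy: 454 × 1/4 = 113.5
χ² = Σ (O − E)² / E
  colored starchy: (109 − 113.5)² / 113.5 = 0.1784
  colored waxy: (113 − 113.5)² / 113.5 = 0.0022
  colorless starchy: (120 − 113.5)² / 113.5 = 0.3722
  colorless waxy: (112 − 113.5)² / 113.5 = 0.0198
χ² = 0.1784 + 0.0022 + 0.3722 + 0.0198 = 0.5726 ≈ 0.573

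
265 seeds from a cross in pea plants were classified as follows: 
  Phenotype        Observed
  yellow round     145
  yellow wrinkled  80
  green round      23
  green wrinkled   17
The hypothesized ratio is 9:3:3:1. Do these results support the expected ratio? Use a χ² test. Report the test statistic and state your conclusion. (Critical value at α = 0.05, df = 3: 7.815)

32.949; not consistent

Under the 9:3:3:1 hypothesis (Σ ratio = 16, N = 265):
  yellow round: 265 × 9/16 = 149.0625
  yellow wrinkled: 265 × 3/16 = 49.6875
  green round: 265 × 3/16 = 49.6875
  green wrinkled: 265 × 1/16 = 16.5625
χ² = Σ (O − E)² / E
  yellow round: (145 − 149.0625)² / 149.0625 = 0.1107
  yellow wrinkled: (80 − 49.6875)² / 49.6875 = 18.4925
  green round: (23 − 49.6875)² / 49.6875 = 14.3340
  green wrinkled: (17 − 16.5625)² / 16.5625 = 0.0116
χ² = 0.1107 + 18.4925 + 14.3340 + 0.0116 = 32.9488 ≈ 32.949
Degrees of freedom = 4 − 1 = 3; critical value at α = 0.05 is 7.815.
Since 32.949 > 7.815, we reject the null hypothesis — the data do not fit the 9:3:3:1 ratio.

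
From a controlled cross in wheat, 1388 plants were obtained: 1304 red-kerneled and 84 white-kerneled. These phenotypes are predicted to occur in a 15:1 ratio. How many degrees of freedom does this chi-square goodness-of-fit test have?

A goodness-of-fit test with 2 phenotype classes has df = 2 − 1 = 1.

1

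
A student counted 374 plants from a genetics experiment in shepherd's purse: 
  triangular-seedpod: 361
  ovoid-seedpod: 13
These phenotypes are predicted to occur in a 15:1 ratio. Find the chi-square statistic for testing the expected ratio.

Expected counts for N = 374 under a 15:1 ratio (total parts = 16):
  triangular-seedpod: 374 × 15/16 = 350.625
  ovoid-seedpod: 374 × 1/16 = 23.375
χ² = Σ (O − E)² / E
  triangular-seedpod: (361 − 350.625)² / 350.625 = 0.3070
  ovoid-seedpod: (13 − 23.375)² / 23.375 = 4.6049
χ² = 0.3070 + 4.6049 = 4.9119 ≈ 4.912

4.912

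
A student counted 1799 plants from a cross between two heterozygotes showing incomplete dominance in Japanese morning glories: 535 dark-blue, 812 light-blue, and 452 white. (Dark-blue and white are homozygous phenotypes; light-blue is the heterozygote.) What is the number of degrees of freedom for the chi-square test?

With incomplete dominance, a heterozygote × heterozygote cross gives a 1:2:1 phenotypic ratio.
A goodness-of-fit test with 3 phenotype classes has df = 3 − 1 = 2.

2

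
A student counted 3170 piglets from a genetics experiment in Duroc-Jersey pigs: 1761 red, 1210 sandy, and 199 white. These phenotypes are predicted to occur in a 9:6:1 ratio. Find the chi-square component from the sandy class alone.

0.380

The 9:6:1 ratio has 16 parts, so with N = 3170 the expected counts are:
  red: 3170 × 9/16 = 1783.125
  sandy: 3170 × 6/16 = 1188.75
  white: 3170 × 1/16 = 198.125
Contribution of sandy: (1210 − 1188.75)² / 1188.75 = 0.3799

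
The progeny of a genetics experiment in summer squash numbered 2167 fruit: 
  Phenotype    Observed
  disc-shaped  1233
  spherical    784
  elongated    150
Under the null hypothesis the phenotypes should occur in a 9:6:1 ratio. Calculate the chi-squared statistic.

The 9:6:1 ratio has 16 parts, so with N = 2167 the expected counts are:
  disc-shaped: 2167 × 9/16 = 1218.9375
  spherical: 2167 × 6/16 = 812.625
  elongated: 2167 × 1/16 = 135.4375
χ² = Σ (O − E)² / E
  disc-shaped: (1233 − 1218.9375)² / 1218.9375 = 0.1622
  spherical: (784 − 812.625)² / 812.625 = 1.0083
  elongated: (150 − 135.4375)² / 135.4375 = 1.5658
χ² = 0.1622 + 1.0083 + 1.5658 = 2.7363 ≈ 2.736

2.736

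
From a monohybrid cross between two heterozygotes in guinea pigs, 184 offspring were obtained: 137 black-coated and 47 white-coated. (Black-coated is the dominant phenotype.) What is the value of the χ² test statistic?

0.029

For a monohybrid cross between heterozygotes with complete dominance, the expected phenotypic ratio is 3:1.
Expected counts for N = 184 under a 3:1 ratio (total parts = 4):
  black-coated: 184 × 3/4 = 138
  white-coated: 184 × 1/4 = 46
χ² = Σ (O − E)² / E
  black-coated: (137 − 138)² / 138 = 0.0072
  white-coated: (47 − 46)² / 46 = 0.0217
χ² = 0.0072 + 0.0217 = 0.0289 ≈ 0.029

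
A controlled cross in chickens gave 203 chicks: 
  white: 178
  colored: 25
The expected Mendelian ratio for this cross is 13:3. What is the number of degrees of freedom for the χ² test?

A goodness-of-fit test with 2 phenotype classes has df = 2 − 1 = 1.

1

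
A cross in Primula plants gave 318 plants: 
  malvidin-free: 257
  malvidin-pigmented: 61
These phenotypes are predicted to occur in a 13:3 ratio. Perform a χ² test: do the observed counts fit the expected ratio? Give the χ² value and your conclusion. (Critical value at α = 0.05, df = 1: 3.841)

0.039; consistent

Expected counts for N = 318 under a 13:3 ratio (total parts = 16):
  malvidin-free: 318 × 13/16 = 258.375
  malvidin-pigmented: 318 × 3/16 = 59.625
χ² = Σ (O − E)² / E
  malvidin-free: (257 − 258.375)² / 258.375 = 0.0073
  malvidin-pigmented: (61 − 59.625)² / 59.625 = 0.0317
χ² = 0.0073 + 0.0317 = 0.039
Degrees of freedom = 2 − 1 = 1; critical value at α = 0.05 is 3.841.
Since 0.039 < 3.841, we fail to reject the null hypothesis — the data are consistent with the 13:3 ratio.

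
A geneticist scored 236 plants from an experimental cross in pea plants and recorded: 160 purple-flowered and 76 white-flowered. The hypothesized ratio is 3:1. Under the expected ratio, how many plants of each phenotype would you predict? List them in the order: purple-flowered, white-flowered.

177, 59

Total ratio parts = 4. Expected numbers out of 236:
  purple-flowered: 236 × 3/4 = 177
  white-flowered: 236 × 1/4 = 59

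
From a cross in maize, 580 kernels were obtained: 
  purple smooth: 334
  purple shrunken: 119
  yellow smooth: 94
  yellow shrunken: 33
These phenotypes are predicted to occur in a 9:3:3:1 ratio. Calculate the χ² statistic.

The 9:3:3:1 ratio has 16 parts, so with N = 580 the expected counts are:
  purple smooth: 580 × 9/16 = 326.25
  purple shrunken: 580 × 3/16 = 108.75
  yellow smooth: 580 × 3/16 = 108.75
  yellow shrunken: 580 × 1/16 = 36.25
χ² = Σ (O − E)² / E
  purple smooth: (334 − 326.25)² / 326.25 = 0.1841
  purple shrunken: (119 − 108.75)² / 108.75 = 0.9661
  yellow smooth: (94 − 108.75)² / 108.75 = 2.0006
  yellow shrunken: (33 − 36.25)² / 36.25 = 0.2914
χ² = 0.1841 + 0.9661 + 2.0006 + 0.2914 = 3.4422 ≈ 3.442

3.442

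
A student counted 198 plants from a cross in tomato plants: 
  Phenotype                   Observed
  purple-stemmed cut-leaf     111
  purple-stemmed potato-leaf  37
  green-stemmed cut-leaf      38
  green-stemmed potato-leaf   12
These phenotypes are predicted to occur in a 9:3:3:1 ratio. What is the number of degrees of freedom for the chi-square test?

3

A goodness-of-fit test with 4 phenotype classes has df = 4 − 1 = 3.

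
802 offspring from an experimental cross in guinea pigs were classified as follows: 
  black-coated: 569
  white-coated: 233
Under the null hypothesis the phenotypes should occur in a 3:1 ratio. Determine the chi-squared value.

7.024

Total ratio parts = 4. Expected numbers out of 802:
  black-coated: 802 × 3/4 = 601.5
  white-coated: 802 × 1/4 = 200.5
χ² = Σ (O − E)² / E
  black-coated: (569 − 601.5)² / 601.5 = 1.7560
  white-coated: (233 − 200.5)² / 200.5 = 5.2681
χ² = 1.7560 + 5.2681 = 7.0241 ≈ 7.024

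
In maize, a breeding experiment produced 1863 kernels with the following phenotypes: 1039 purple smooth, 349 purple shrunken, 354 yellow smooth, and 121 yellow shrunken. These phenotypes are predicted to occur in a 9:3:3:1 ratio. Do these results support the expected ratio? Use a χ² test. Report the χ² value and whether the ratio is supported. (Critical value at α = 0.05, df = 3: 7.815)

Under the 9:3:3:1 hypothesis (Σ ratio = 16, N = 1863):
  purple smooth: 1863 × 9/16 = 1047.9375
  purple shrunken: 1863 × 3/16 = 349.3125
  yellow smooth: 1863 × 3/16 = 349.3125
  yellow shrunken: 1863 × 1/16 = 116.4375
χ² = Σ (O − E)² / E
  purple smooth: (1039 − 1047.9375)² / 1047.9375 = 0.0762
  purple shrunken: (349 − 349.3125)² / 349.3125 = 0.0003
  yellow smooth: (354 − 349.3125)² / 349.3125 = 0.0629
  yellow shrunken: (121 − 116.4375)² / 116.4375 = 0.1788
χ² = 0.0762 + 0.0003 + 0.0629 + 0.1788 = 0.3182 ≈ 0.318
Degrees of freedom = 4 − 1 = 3; critical value at α = 0.05 is 7.815.
Since 0.318 < 7.815, we fail to reject the null hypothesis — the data are consistent with the 9:3:3:1 ratio.

0.318; consistent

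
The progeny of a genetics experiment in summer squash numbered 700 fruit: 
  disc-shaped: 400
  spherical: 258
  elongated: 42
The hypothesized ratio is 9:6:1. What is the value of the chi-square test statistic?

0.246

Total ratio parts = 16. Expected numbers out of 700:
  disc-shaped: 700 × 9/16 = 393.75
  spherical: 700 × 6/16 = 262.5
  elongated: 700 × 1/16 = 43.75
χ² = Σ (O − E)² / E
  disc-shaped: (400 − 393.75)² / 393.75 = 0.0992
  spherical: (258 − 262.5)² / 262.5 = 0.0771
  elongated: (42 − 43.75)² / 43.75 = 0.0700
χ² = 0.0992 + 0.0771 + 0.0700 = 0.2463 ≈ 0.246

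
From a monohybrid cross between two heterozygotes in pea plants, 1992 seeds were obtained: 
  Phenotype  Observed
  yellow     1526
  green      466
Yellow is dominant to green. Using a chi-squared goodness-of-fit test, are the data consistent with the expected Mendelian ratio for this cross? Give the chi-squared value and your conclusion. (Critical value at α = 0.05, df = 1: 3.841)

For a monohybrid cross between heterozygotes with complete dominance, the expected phenotypic ratio is 3:1.
The 3:1 ratio has 4 parts, so with N = 1992 the expected counts are:
  yellow: 1992 × 3/4 = 1494
  green: 1992 × 1/4 = 498
χ² = Σ (O − E)² / E
  yellow: (1526 − 1494)² / 1494 = 0.6854
  green: (466 − 498)² / 498 = 2.0562
χ² = 0.6854 + 2.0562 = 2.7416 ≈ 2.742
Degrees of freedom = 2 − 1 = 1; critical value at α = 0.05 is 3.841.
Since 2.742 < 3.841, we fail to reject the null hypothesis — the data are consistent with the 3:1 ratio.

2.742; consistent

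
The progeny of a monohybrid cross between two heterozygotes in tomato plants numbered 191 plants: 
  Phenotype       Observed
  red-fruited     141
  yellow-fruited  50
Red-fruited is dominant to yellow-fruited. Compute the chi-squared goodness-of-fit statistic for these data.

0.141

For a monohybrid cross between heterozygotes with complete dominance, the expected phenotypic ratio is 3:1.
Under the 3:1 hypothesis (Σ ratio = 4, N = 191):
  red-fruited: 191 × 3/4 = 143.25
  yellow-fruited: 191 × 1/4 = 47.75
χ² = Σ (O − E)² / E
  red-fruited: (141 − 143.25)² / 143.25 = 0.0353
  yellow-fruited: (50 − 47.75)² / 47.75 = 0.1060
χ² = 0.0353 + 0.1060 = 0.1413 ≈ 0.141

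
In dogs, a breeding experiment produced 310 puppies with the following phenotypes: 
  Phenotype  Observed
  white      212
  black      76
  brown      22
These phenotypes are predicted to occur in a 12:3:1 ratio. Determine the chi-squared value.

Total ratio parts = 16. Expected numbers out of 310:
  white: 310 × 12/16 = 232.5
  black: 310 × 3/16 = 58.125
  brown: 310 × 1/16 = 19.375
χ² = Σ (O − E)² / E
  white: (212 − 232.5)² / 232.5 = 1.8075
  black: (76 − 58.125)² / 58.125 = 5.4970
  brown: (22 − 19.375)² / 19.375 = 0.3556
χ² = 1.8075 + 5.4970 + 0.3556 = 7.6601 ≈ 7.660

7.660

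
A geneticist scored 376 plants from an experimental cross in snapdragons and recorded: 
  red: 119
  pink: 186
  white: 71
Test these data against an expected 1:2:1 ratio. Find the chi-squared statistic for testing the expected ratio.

12.298

Total ratio parts = 4. Expected numbers out of 376:
  red: 376 × 1/4 = 94
  pink: 376 × 2/4 = 188
  white: 376 × 1/4 = 94
χ² = Σ (O − E)² / E
  red: (119 − 94)² / 94 = 6.6489
  pink: (186 − 188)² / 188 = 0.0213
  white: (71 − 94)² / 94 = 5.6277
χ² = 6.6489 + 0.0213 + 5.6277 = 12.2979 ≈ 12.298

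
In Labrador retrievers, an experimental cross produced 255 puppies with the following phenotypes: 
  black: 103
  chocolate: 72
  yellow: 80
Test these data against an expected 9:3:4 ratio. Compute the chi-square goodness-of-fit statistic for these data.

Expected counts for N = 255 under a 9:3:4 ratio (total parts = 16):
  black: 255 × 9/16 = 143.4375
  chocolate: 255 × 3/16 = 47.8125
  yellow: 255 × 4/16 = 63.75
χ² = Σ (O − E)² / E
  black: (103 − 143.4375)² / 143.4375 = 11.4000
  chocolate: (72 − 47.8125)² / 47.8125 = 12.2360
  yellow: (80 − 63.75)² / 63.75 = 4.1422
χ² = 11.4000 + 12.2360 + 4.1422 = 27.7782 ≈ 27.778

27.778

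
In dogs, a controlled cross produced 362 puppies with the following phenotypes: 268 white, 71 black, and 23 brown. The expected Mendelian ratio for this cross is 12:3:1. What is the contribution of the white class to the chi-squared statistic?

0.045

Under the 12:3:1 hypothesis (Σ ratio = 16, N = 362):
  white: 362 × 12/16 = 271.5
  black: 362 × 3/16 = 67.875
  brown: 362 × 1/16 = 22.625
Contribution of white: (268 − 271.5)² / 271.5 = 0.0451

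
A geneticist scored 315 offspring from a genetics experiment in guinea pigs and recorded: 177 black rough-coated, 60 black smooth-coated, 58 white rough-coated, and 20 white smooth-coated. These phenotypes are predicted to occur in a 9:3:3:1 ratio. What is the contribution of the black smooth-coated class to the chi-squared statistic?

Under the 9:3:3:1 hypothesis (Σ ratio = 16, N = 315):
  black rough-coated: 315 × 9/16 = 177.1875
  black smooth-coated: 315 × 3/16 = 59.0625
  white rough-coated: 315 × 3/16 = 59.0625
  white smooth-coated: 315 × 1/16 = 19.6875
Contribution of black smooth-coated: (60 − 59.0625)² / 59.0625 = 0.0149

0.015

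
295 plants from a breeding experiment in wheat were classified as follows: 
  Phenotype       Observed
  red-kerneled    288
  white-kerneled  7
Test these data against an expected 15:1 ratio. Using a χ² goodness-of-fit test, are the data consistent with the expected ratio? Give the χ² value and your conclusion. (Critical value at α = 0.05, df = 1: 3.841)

Total ratio parts = 16. Expected numbers out of 295:
  red-kerneled: 295 × 15/16 = 276.5625
  white-kerneled: 295 × 1/16 = 18.4375
χ² = Σ (O − E)² / E
  red-kerneled: (288 − 276.5625)² / 276.5625 = 0.4730
  white-kerneled: (7 − 18.4375)² / 18.4375 = 7.0951
χ² = 0.4730 + 7.0951 = 7.5681 ≈ 7.568
Degrees of freedom = 2 − 1 = 1; critical value at α = 0.05 is 3.841.
Since 7.568 > 3.841, we reject the null hypothesis — the data do not fit the 15:1 ratio.

7.568; not consistent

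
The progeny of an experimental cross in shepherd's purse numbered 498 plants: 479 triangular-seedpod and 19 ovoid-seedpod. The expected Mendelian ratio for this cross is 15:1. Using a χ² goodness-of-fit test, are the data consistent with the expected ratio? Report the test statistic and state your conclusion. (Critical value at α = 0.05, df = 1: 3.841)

Under the 15:1 hypothesis (Σ ratio = 16, N = 498):
  triangular-seedpod: 498 × 15/16 = 466.875
  ovoid-seedpod: 498 × 1/16 = 31.125
χ² = Σ (O − E)² / E
  triangular-seedpod: (479 − 466.875)² / 466.875 = 0.3149
  ovoid-seedpod: (19 − 31.125)² / 31.125 = 4.7234
χ² = 0.3149 + 4.7234 = 5.0383 ≈ 5.038
Degrees of freedom = 2 − 1 = 1; critical value at α = 0.05 is 3.841.
Since 5.038 > 3.841, we reject the null hypothesis — the data do not fit the 15:1 ratio.

5.038; not consistent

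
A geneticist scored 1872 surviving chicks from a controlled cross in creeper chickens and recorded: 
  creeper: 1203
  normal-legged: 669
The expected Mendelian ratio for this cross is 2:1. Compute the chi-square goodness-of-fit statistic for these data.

4.868

Expected counts for N = 1872 under a 2:1 ratio (total parts = 3):
  creeper: 1872 × 2/3 = 1248
  normal-legged: 1872 × 1/3 = 624
χ² = Σ (O − E)² / E
  creeper: (1203 − 1248)² / 1248 = 1.6226
  normal-legged: (669 − 624)² / 624 = 3.2452
χ² = 1.6226 + 3.2452 = 4.8678 ≈ 4.868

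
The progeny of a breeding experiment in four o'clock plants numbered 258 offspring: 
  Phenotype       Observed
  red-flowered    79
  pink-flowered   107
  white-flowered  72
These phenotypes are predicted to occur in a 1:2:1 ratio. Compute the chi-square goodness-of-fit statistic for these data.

The 1:2:1 ratio has 4 parts, so with N = 258 the expected counts are:
  red-flowered: 258 × 1/4 = 64.5
  pink-flowered: 258 × 2/4 = 129
  white-flowered: 258 × 1/4 = 64.5
χ² = Σ (O − E)² / E
  red-flowered: (79 − 64.5)² / 64.5 = 3.2597
  pink-flowered: (107 − 129)² / 129 = 3.7519
  white-flowered: (72 − 64.5)² / 64.5 = 0.8721
χ² = 3.2597 + 3.7519 + 0.8721 = 7.8837 ≈ 7.884

7.884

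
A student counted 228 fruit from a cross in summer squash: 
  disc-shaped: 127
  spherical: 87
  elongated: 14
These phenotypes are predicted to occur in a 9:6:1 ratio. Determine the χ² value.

The 9:6:1 ratio has 16 parts, so with N = 228 the expected counts are:
  disc-shaped: 228 × 9/16 = 128.25
  spherical: 228 × 6/16 = 85.5
  elongated: 228 × 1/16 = 14.25
χ² = Σ (O − E)² / E
  disc-shaped: (127 − 128.25)² / 128.25 = 0.0122
  spherical: (87 − 85.5)² / 85.5 = 0.0263
  elongated: (14 − 14.25)² / 14.25 = 0.0044
χ² = 0.0122 + 0.0263 + 0.0044 = 0.0429 ≈ 0.043

0.043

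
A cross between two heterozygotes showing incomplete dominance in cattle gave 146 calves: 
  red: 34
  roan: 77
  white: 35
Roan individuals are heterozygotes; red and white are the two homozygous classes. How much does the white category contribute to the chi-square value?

With incomplete dominance, a heterozygote × heterozygote cross gives a 1:2:1 phenotypic ratio.
Under the 1:2:1 hypothesis (Σ ratio = 4, N = 146):
  red: 146 × 1/4 = 36.5
  roan: 146 × 2/4 = 73
  white: 146 × 1/4 = 36.5
Contribution of white: (35 − 36.5)² / 36.5 = 0.0616

0.062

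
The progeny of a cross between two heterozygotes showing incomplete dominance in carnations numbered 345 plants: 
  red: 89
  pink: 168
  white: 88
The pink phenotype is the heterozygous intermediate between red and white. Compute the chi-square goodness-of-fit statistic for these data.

With incomplete dominance, a heterozygote × heterozygote cross gives a 1:2:1 phenotypic ratio.
Under the 1:2:1 hypothesis (Σ ratio = 4, N = 345):
  red: 345 × 1/4 = 86.25
  pink: 345 × 2/4 = 172.5
  white: 345 × 1/4 = 86.25
χ² = Σ (O − E)² / E
  red: (89 − 86.25)² / 86.25 = 0.0877
  pink: (168 − 172.5)² / 172.5 = 0.1174
  white: (88 − 86.25)² / 86.25 = 0.0355
χ² = 0.0877 + 0.1174 + 0.0355 = 0.2406 ≈ 0.241

0.241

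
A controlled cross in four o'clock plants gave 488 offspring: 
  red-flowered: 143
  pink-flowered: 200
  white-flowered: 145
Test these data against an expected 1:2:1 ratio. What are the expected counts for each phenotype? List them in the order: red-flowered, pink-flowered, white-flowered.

The 1:2:1 ratio has 4 parts, so with N = 488 the expected counts are:
  red-flowered: 488 × 1/4 = 122
  pink-flowered: 488 × 2/4 = 244
  white-flowered: 488 × 1/4 = 122

122, 244, 122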